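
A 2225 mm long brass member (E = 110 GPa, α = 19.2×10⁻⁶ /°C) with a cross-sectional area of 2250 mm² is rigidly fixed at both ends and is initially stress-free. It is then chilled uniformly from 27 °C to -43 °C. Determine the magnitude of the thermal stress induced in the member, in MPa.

With length fixed, the mechanical strain must cancel the thermal strain αΔT = 19.2×10⁻⁶ × 70 = 1344×10⁻⁶.
The stress required to suppress this strain is σ = Eε = 110×10³ × 1344×10⁻⁶ = 147.8 MPa, tensile since the member is trying to contract.

σ ≈ 148 MPa (tensile)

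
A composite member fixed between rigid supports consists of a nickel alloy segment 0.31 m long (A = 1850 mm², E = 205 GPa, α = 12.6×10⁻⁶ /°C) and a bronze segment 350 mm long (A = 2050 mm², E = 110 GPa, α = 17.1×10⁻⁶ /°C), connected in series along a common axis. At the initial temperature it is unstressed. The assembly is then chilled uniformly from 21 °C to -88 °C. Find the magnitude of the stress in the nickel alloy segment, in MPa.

σ ≈ 246 MPa (tensile)

If the supports were absent, the total length change would be Σ αᵢΔT Lᵢ = 12.6×10⁻⁶×109×310 + 17.1×10⁻⁶×109×350 = 1.078 mm.
The rigid supports impose zero overall length change; the single axial force P common to all segments must satisfy P Σ Lᵢ/(AᵢEᵢ) = δ_free.
The series flexibility is Σ Lᵢ/(AᵢEᵢ) = 310/(1850×205×10³) + 350/(2050×110×10³) = 2.37×10⁻⁶ mm/N.
So P = 1.078 / 2.37×10⁻⁶ = 455 kN, tensile.
σ_{nickel alloy} = P / A = 455000 / 1850 = 245.9 MPa.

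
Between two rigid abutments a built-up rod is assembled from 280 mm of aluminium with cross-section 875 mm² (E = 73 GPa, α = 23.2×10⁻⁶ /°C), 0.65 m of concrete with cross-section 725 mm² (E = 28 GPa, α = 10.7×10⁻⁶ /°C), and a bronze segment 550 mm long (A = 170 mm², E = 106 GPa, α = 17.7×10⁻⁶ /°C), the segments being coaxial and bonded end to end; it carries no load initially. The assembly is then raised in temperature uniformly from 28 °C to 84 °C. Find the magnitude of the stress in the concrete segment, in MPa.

σ ≈ 26.8 MPa (compressive)

With the walls removed the bar would change length by δ_free = Σ αᵢΔT Lᵢ = 23.2×10⁻⁶×56×280 + 10.7×10⁻⁶×56×650 + 17.7×10⁻⁶×56×550 = 1.298 mm.
The rigid supports impose zero overall length change; the single axial force P common to all segments must satisfy P Σ Lᵢ/(AᵢEᵢ) = δ_free.
Σ Lᵢ/(AᵢEᵢ) = 280/(875×73×10³) + 650/(725×28×10³) + 550/(170×106×10³) = 6.692×10⁻⁵ mm/N.
P = 1.298 / 6.692×10⁻⁵ = 19400 N = 19.4 kN, compressive.
σ_{concrete} = P / A = 19400 / 725 = 26.76 MPa.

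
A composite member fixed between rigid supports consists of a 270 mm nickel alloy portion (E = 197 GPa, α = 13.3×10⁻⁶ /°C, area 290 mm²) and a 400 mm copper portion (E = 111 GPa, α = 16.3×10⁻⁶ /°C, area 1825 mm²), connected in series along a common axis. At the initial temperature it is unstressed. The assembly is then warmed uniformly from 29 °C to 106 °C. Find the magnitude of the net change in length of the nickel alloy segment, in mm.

|ΔL| ≈ 0.273 mm

If the supports were absent, the total length change would be Σ αᵢΔT Lᵢ = 13.3×10⁻⁶×77×270 + 16.3×10⁻⁶×77×400 = 0.7785 mm.
Since the ends are fixed, an axial force P builds up, equal in every segment, with P · Σ Lᵢ/(AᵢEᵢ) = δ_free.
The series flexibility is Σ Lᵢ/(AᵢEᵢ) = 270/(290×197×10³) + 400/(1825×111×10³) = 6.701×10⁻⁶ mm/N.
Hence P = δ_free / Σ(L/AE) = 0.7785/6.701×10⁻⁶ = 116.2 kN (compressive).
For the nickel alloy segment, free thermal change = 13.3×10⁻⁶×77×270 = 0.2765 mm and elastic change from P = 116200×270/(290×197×10³) = 0.5491 mm; these oppose, so the net change is 0.273 mm (segment shortens).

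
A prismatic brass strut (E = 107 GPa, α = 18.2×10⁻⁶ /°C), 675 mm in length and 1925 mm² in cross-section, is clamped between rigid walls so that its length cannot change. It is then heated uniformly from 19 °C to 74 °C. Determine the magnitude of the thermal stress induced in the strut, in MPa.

σ ≈ 107 MPa (compressive)

Because both ends are immovable the net strain is zero, and the suppressed thermal strain is αΔT = 18.2×10⁻⁶ × 55 = 1001×10⁻⁶.
σ = EαΔT = 107×10³ × 18.2×10⁻⁶ × 55 = 107.1 MPa (compressive; the strut is trying to expand).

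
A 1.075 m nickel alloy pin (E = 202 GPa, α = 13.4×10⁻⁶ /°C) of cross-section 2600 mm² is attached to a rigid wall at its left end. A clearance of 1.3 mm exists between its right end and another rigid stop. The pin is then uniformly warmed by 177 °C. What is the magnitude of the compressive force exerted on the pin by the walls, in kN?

P ≈ 611 kN

Unrestrained expansion: δ_free = αΔT L = 13.4×10⁻⁶ × 177 × 1075 = 2.55 mm.
The gap closes (δ_free > 1.3 mm) and the wall then resists a further 2.55 − 1.3 = 1.25 mm of expansion.
So σ = E(δ_free − g)/L = 202×10³ × 1.25/1075 = 234.8 MPa.
P = σA = 234.8 × 2600 = 610.5 kN.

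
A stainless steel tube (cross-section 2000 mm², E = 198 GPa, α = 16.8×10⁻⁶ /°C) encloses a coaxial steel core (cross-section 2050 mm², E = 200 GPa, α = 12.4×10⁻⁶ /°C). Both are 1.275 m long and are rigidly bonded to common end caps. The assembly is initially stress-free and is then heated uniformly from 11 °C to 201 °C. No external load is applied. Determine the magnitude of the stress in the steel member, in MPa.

Both members must finish at the same length. With the larger α, the stainless steel tends to over-expand; the plates restrain it, putting the stainless steel in compression and the steel in tension. With no external load the two internal forces are equal and opposite, magnitude P.
Equating the net (thermal + elastic) strains gives |α₁ − α₂|·ΔT = P·[1/(A₁E₁) + 1/(A₂E₂)].
|α₁ − α₂|·ΔT = 4.4×10⁻⁶ × 190 = 0.000836.
1/(A₁E₁) + 1/(A₂E₂) = 1/(2000×198×10³) + 1/(2050×200×10³) = 4.964×10⁻⁹ N⁻¹.
P = 0.000836 / 4.964×10⁻⁹ = 168400 N = 168.4 kN.
σ_{steel} = P/A₂ = 168400/2050 = 82.15 MPa, tensile.

σ ≈ 82.1 MPa (tensile)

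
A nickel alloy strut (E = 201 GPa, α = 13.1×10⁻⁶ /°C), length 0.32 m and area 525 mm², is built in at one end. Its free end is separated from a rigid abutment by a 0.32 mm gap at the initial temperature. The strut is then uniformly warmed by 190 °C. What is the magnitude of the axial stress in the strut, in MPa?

Unrestrained expansion: δ_free = αΔT L = 13.1×10⁻⁶ × 190 × 320 = 0.7965 mm.
The gap closes (δ_free > 0.32 mm) and the wall then resists a further 0.7965 − 0.32 = 0.4765 mm of expansion.
So σ = E(δ_free − g)/L = 201×10³ × 0.4765/320 = 299.3 MPa.

σ ≈ 299 MPa (compressive)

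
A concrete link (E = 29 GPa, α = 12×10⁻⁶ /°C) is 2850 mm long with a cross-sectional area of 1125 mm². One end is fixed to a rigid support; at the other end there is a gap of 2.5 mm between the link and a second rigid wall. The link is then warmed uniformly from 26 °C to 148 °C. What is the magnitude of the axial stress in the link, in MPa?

Free thermal elongation = αΔT L = 12×10⁻⁶ × 122 × 2850 = 4.172 mm.
This exceeds the 2.5 mm gap, so the wall pushes back. The portion of expansion that must be recovered elastically is δ_free − gap = 4.172 − 2.5 = 1.672 mm.
That suppressed elongation corresponds to σ = E·Δ/L = 29×10³ × 1.672/2850 = 17.02 MPa.

σ ≈ 17 MPa (compressive)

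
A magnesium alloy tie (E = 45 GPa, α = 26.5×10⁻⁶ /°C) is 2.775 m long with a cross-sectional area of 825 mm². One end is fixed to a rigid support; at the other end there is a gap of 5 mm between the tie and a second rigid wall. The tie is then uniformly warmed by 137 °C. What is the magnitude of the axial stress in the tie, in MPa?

σ ≈ 82.3 MPa (compressive)

Free thermal elongation = αΔT L = 26.5×10⁻⁶ × 137 × 2775 = 10.07 mm.
The gap closes (δ_free > 5 mm) and the wall then resists a further 10.07 − 5 = 5.075 mm of expansion.
Compatibility: PL/(AE) = 5.075 mm, so σ = P/A = E × (5.075/2775) = 82.29 MPa.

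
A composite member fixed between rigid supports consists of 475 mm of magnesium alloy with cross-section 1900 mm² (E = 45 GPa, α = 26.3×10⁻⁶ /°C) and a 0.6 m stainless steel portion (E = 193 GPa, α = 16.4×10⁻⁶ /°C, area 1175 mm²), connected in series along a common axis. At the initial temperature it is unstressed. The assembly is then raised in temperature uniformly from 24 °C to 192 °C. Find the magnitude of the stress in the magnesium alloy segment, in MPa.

σ ≈ 241 MPa (compressive)

Free thermal expansion of the whole bar: Σ αᵢΔT Lᵢ = 26.3×10⁻⁶×168×475 + 16.4×10⁻⁶×168×600 = 3.752 mm.
Since the ends are fixed, an axial force P builds up, equal in every segment, with P · Σ Lᵢ/(AᵢEᵢ) = δ_free.
Σ Lᵢ/(AᵢEᵢ) = 475/(1900×45×10³) + 600/(1175×193×10³) = 8.201×10⁻⁶ mm/N.
So P = 3.752 / 8.201×10⁻⁶ = 457.5 kN, compressive.
σ_{magnesium alloy} = P / A = 457500 / 1900 = 240.8 MPa.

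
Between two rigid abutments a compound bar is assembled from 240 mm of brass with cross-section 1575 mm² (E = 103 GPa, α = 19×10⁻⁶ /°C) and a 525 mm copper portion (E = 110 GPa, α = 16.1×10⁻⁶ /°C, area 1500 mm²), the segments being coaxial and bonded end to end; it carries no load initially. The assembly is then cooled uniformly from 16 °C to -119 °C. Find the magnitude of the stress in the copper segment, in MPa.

σ ≈ 251 MPa (tensile)

With the walls removed the bar would change length by δ_free = Σ αᵢΔT Lᵢ = 19×10⁻⁶×135×240 + 16.1×10⁻⁶×135×525 = 1.757 mm.
The rigid supports impose zero overall length change; the single axial force P common to all segments must satisfy P Σ Lᵢ/(AᵢEᵢ) = δ_free.
Σ Lᵢ/(AᵢEᵢ) = 240/(1575×103×10³) + 525/(1500×110×10³) = 4.661×10⁻⁶ mm/N.
Hence P = δ_free / Σ(L/AE) = 1.757/4.661×10⁻⁶ = 376.9 kN (tensile).
σ_{copper} = P / A = 376900 / 1500 = 251.2 MPa.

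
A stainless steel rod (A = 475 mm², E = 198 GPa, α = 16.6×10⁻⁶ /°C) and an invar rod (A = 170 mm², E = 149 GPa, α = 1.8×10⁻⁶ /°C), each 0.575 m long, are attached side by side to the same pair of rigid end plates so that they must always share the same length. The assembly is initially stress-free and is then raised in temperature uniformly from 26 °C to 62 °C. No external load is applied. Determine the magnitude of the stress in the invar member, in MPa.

σ ≈ 62.5 MPa (tensile)

Both members must finish at the same length. With the larger α, the stainless steel tends to over-expand; the plates restrain it, putting the stainless steel in compression and the invar in tension. With no external load the two internal forces are equal and opposite, magnitude P.
Equating the net (thermal + elastic) strains gives |α₁ − α₂|·ΔT = P·[1/(A₁E₁) + 1/(A₂E₂)].
|α₁ − α₂|·ΔT = 14.8×10⁻⁶ × 36 = 0.0005328.
1/(A₁E₁) + 1/(A₂E₂) = 1/(475×198×10³) + 1/(170×149×10³) = 5.011×10⁻⁸ N⁻¹.
P = 0.0005328 / 5.011×10⁻⁸ = 10630 N = 10.63 kN.
σ_{invar} = P/A₂ = 10630/170 = 62.54 MPa, tensile.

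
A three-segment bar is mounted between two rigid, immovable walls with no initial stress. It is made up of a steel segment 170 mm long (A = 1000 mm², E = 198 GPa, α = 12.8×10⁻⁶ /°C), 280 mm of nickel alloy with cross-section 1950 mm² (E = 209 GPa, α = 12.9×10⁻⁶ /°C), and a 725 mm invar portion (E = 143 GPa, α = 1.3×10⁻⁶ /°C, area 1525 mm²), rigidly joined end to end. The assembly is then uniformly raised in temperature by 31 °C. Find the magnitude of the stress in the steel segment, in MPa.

σ ≈ 42.8 MPa (compressive)

Free thermal expansion of the whole bar: Σ αᵢΔT Lᵢ = 12.8×10⁻⁶×31×170 + 12.9×10⁻⁶×31×280 + 1.3×10⁻⁶×31×725 = 0.2086 mm.
The walls prevent any net length change, so an axial force P (same in every segment) develops. Compatibility: P · Σ Lᵢ/(AᵢEᵢ) = δ_free.
Σ Lᵢ/(AᵢEᵢ) = 170/(1000×198×10³) + 280/(1950×209×10³) + 725/(1525×143×10³) = 4.87×10⁻⁶ mm/N.
So P = 0.2086 / 4.87×10⁻⁶ = 42.84 kN, compressive.
σ_{steel} = P / A = 42840 / 1000 = 42.84 MPa.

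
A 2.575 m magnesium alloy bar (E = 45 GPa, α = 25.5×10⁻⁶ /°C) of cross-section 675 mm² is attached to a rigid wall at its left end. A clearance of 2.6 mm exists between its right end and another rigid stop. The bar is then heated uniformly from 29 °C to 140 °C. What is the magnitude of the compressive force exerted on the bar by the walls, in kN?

P ≈ 55.3 kN

Free thermal elongation = αΔT L = 25.5×10⁻⁶ × 111 × 2575 = 7.289 mm.
The gap closes (δ_free > 2.6 mm) and the wall then resists a further 7.289 − 2.6 = 4.689 mm of expansion.
So σ = E(δ_free − g)/L = 45×10³ × 4.689/2575 = 81.94 MPa.
Force on the wall = σA = 81.94 × 675 mm² = 55.31 kN.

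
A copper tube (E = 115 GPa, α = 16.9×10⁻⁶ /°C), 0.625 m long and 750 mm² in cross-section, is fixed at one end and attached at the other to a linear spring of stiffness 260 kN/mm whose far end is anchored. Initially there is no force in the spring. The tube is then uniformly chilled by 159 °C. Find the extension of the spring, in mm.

Free thermal contraction: δ_free = αΔT L = 16.9×10⁻⁶ × 159 × 625 = 1.679 mm.
With a force P in the spring, the elastic change of the tube is PL/(AE) and that of the spring is P/k; compatibility requires their sum to equal δ_free.
So P = δ_free / [L/(AE) + 1/k] = 1.679 / [ 625/(750×115×10³) + 1/(260×10³) ].
P = 1.679 / 1.109×10⁻⁵ = 151400 N.
Spring extension = P/k = 151400/(260×10³) = 0.5823 mm.

δ ≈ 0.582 mm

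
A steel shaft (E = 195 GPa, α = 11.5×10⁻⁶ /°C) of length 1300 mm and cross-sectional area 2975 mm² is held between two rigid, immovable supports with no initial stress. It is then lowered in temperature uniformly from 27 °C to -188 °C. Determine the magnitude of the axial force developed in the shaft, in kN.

P ≈ 1430 kN (tensile)

The ends cannot move, so σ = EαΔT = 195×10³ × 11.5×10⁻⁶ × 215 = 482.1 MPa.
Axial force P = σA = 482.1 × 2975 = 1.434×10⁶ N = 1434 kN, tensile.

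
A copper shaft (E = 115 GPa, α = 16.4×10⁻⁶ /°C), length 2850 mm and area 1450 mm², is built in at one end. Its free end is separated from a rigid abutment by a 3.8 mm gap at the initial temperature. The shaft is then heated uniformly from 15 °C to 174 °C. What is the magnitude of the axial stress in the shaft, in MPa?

σ ≈ 147 MPa (compressive)

Free thermal elongation = αΔT L = 16.4×10⁻⁶ × 159 × 2850 = 7.432 mm.
This exceeds the 3.8 mm gap, so the wall pushes back. The portion of expansion that must be recovered elastically is δ_free − gap = 7.432 − 3.8 = 3.632 mm.
That suppressed elongation corresponds to σ = E·Δ/L = 115×10³ × 3.632/2850 = 146.5 MPa.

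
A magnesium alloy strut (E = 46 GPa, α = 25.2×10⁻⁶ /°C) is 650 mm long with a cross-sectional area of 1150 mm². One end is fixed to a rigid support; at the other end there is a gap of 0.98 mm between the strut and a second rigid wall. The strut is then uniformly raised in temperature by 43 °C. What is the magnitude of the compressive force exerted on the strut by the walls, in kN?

If the wall were absent the strut would grow by αΔT L = 25.2×10⁻⁶ × 43 × 650 = 0.7043 mm.
Since δ_free = 0.704 mm is less than the 0.98 mm gap, the strut never touches the wall. No axial force develops.

P ≈ 0 kN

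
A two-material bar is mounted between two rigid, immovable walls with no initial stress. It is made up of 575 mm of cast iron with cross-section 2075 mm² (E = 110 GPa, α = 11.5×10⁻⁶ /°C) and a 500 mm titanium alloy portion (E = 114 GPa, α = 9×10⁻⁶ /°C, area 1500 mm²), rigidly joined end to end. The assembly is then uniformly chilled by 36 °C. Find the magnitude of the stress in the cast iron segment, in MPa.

σ ≈ 35.4 MPa (tensile)

With the walls removed the bar would change length by δ_free = Σ αᵢΔT Lᵢ = 11.5×10⁻⁶×36×575 + 9×10⁻⁶×36×500 = 0.4001 mm.
Since the ends are fixed, an axial force P builds up, equal in every segment, with P · Σ Lᵢ/(AᵢEᵢ) = δ_free.
Σ Lᵢ/(AᵢEᵢ) = 575/(2075×110×10³) + 500/(1500×114×10³) = 5.443×10⁻⁶ mm/N.
So P = 0.4001 / 5.443×10⁻⁶ = 73.5 kN, tensile.
σ_{cast iron} = P / A = 73500 / 2075 = 35.42 MPa.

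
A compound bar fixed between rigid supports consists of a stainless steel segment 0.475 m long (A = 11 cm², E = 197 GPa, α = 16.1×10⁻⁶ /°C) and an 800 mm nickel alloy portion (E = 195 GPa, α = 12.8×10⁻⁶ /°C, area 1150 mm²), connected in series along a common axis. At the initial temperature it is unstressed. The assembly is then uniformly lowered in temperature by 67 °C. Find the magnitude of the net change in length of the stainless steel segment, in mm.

If the supports were absent, the total length change would be Σ αᵢΔT Lᵢ = 16.1×10⁻⁶×67×475 + 12.8×10⁻⁶×67×800 = 1.198 mm.
The walls prevent any net length change, so an axial force P (same in every segment) develops. Compatibility: P · Σ Lᵢ/(AᵢEᵢ) = δ_free.
The series flexibility is Σ Lᵢ/(AᵢEᵢ) = 475/(1100×197×10³) + 800/(1150×195×10³) = 5.759×10⁻⁶ mm/N.
Hence P = δ_free / Σ(L/AE) = 1.198/5.759×10⁻⁶ = 208.1 kN (tensile).
For the stainless steel segment, free thermal change = 16.1×10⁻⁶×67×475 = 0.5124 mm and elastic change from P = 208100×475/(1100×197×10³) = 0.4561 mm; these oppose, so the net change is 0.0563 mm (segment shortens).

|ΔL| ≈ 0.0563 mm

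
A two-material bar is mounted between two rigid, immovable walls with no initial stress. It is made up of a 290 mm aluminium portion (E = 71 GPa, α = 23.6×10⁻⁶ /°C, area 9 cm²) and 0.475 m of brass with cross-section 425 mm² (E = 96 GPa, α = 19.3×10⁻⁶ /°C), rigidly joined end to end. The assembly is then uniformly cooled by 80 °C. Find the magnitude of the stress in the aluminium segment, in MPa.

σ ≈ 88 MPa (tensile)

If the supports were absent, the total length change would be Σ αᵢΔT Lᵢ = 23.6×10⁻⁶×80×290 + 19.3×10⁻⁶×80×475 = 1.281 mm.
The walls prevent any net length change, so an axial force P (same in every segment) develops. Compatibility: P · Σ Lᵢ/(AᵢEᵢ) = δ_free.
Σ Lᵢ/(AᵢEᵢ) = 290/(900×71×10³) + 475/(425×96×10³) = 1.618×10⁻⁵ mm/N.
Hence P = δ_free / Σ(L/AE) = 1.281/1.618×10⁻⁵ = 79.16 kN (tensile).
σ_{aluminium} = P / A = 79160 / 900 = 87.96 MPa.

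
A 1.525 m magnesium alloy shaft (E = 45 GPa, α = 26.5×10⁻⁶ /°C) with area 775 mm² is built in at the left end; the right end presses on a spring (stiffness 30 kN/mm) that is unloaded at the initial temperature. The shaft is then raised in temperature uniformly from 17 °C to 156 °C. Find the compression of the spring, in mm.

Free thermal expansion: δ_free = αΔT L = 26.5×10⁻⁶ × 139 × 1525 = 5.617 mm.
With a force P in the spring, the elastic change of the shaft is PL/(AE) and that of the spring is P/k; compatibility requires their sum to equal δ_free.
P [ L/(AE) + 1/k ] = δ_free → P [ 1525/(775×45×10³) + 1/(30×10³) ] = 5.617.
P = 5.617 / 7.706×10⁻⁵ = 72890 N.
Spring compression = P/k = 72890/(30×10³) = 2.43 mm.

δ ≈ 2.43 mm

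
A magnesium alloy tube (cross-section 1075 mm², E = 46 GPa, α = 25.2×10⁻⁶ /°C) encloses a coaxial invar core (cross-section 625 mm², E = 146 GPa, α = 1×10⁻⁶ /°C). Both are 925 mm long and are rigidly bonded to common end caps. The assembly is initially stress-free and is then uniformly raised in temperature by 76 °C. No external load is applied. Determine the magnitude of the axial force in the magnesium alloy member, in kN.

P ≈ 59 kN (compressive in the magnesium alloy)

Equilibrium of a rigid end plate with no external load gives equal and opposite internal forces ±P in the two members. Since α_{magnesium alloy} > α_{invar}, heating drives the magnesium alloy into compression and the invar into tension.
Compatibility of the two members (thermal + elastic change equal): (α₁ − α₂)ΔT = P·[1/(A₁E₁) + 1/(A₂E₂)].
|α₁ − α₂|·ΔT = 24.2×10⁻⁶ × 76 = 0.001839.
1/(A₁E₁) + 1/(A₂E₂) = 1/(1075×46×10³) + 1/(625×146×10³) = 3.118×10⁻⁸ N⁻¹.
P = 0.001839 / 3.118×10⁻⁸ = 58980 N = 58.98 kN.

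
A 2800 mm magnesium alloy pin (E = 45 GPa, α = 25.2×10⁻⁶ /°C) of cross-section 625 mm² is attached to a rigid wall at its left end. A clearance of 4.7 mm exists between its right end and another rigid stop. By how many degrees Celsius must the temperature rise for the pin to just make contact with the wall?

ΔT ≈ 66.6 °C

Contact occurs when the free expansion equals the gap: αΔT L = 4.7 mm.
ΔT = 4.7 / (25.2×10⁻⁶ × 2800) = 66.61 °C.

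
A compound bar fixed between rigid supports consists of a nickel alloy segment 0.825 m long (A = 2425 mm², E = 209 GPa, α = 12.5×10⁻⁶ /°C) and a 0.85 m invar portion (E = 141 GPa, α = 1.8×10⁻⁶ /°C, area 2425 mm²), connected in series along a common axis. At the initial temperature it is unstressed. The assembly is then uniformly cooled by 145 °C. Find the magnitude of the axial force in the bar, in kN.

P ≈ 417 kN (tensile)

If the supports were absent, the total length change would be Σ αᵢΔT Lᵢ = 12.5×10⁻⁶×145×825 + 1.8×10⁻⁶×145×850 = 1.717 mm.
Since the ends are fixed, an axial force P builds up, equal in every segment, with P · Σ Lᵢ/(AᵢEᵢ) = δ_free.
Σ Lᵢ/(AᵢEᵢ) = 825/(2425×209×10³) + 850/(2425×141×10³) = 4.114×10⁻⁶ mm/N.
So P = 1.717 / 4.114×10⁻⁶ = 417.4 kN, tensile.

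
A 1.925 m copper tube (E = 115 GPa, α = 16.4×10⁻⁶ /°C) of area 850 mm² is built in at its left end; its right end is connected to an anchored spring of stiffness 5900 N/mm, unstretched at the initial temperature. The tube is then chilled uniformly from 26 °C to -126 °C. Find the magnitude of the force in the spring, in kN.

If the spring were absent the tube would shorten by αΔT L = 16.4×10⁻⁶ × 152 × 1925 = 4.799 mm.
Let P be the tensile force in the spring. The tube extends elastically by PL/(AE) and the spring stretches by P/k; together these equal δ_free.
So P = δ_free / [L/(AE) + 1/k] = 4.799 / [ 1925/(850×115×10³) + 1/(5900) ].
P = 4.799 / 0.0001892 = 25360 N.

P ≈ 25.4 kN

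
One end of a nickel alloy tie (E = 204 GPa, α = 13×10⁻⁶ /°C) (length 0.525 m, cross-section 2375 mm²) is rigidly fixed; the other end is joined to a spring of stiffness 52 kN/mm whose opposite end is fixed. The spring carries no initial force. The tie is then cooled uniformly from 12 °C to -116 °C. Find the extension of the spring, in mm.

δ ≈ 0.827 mm

Free thermal contraction: δ_free = αΔT L = 13×10⁻⁶ × 128 × 525 = 0.8736 mm.
Let P be the tensile force in the spring. The tie extends elastically by PL/(AE) and the spring stretches by P/k; together these equal δ_free.
So P = δ_free / [L/(AE) + 1/k] = 0.8736 / [ 525/(2375×204×10³) + 1/(52×10³) ].
P = 0.8736 / 2.031×10⁻⁵ = 43000 N.
Spring extension = P/k = 43000/(52×10³) = 0.827 mm.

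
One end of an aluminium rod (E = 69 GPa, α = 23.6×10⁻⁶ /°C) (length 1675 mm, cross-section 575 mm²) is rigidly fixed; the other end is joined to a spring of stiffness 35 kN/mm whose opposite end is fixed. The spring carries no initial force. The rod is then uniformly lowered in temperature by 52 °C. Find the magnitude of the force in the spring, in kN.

The unrestrained thermal change is αΔT L = 23.6×10⁻⁶ × 52 × 1675 = 2.056 mm.
With a force P in the spring, the elastic change of the rod is PL/(AE) and that of the spring is P/k; compatibility requires their sum to equal δ_free.
P [ L/(AE) + 1/k ] = δ_free → P [ 1675/(575×69×10³) + 1/(35×10³) ] = 2.056.
P = 2.056 / 7.079×10⁻⁵ = 29040 N.

P ≈ 29 kN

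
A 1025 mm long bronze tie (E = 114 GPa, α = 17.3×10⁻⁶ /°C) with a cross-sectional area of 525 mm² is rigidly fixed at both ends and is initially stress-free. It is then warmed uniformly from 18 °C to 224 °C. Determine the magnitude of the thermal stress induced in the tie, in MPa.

Because both ends are immovable the net strain is zero, and the suppressed thermal strain is αΔT = 17.3×10⁻⁶ × 206 = 3563.8×10⁻⁶.
σ = EαΔT = 114×10³ × 17.3×10⁻⁶ × 206 = 406.3 MPa (compressive; the tie is trying to expand).

σ ≈ 406 MPa (compressive)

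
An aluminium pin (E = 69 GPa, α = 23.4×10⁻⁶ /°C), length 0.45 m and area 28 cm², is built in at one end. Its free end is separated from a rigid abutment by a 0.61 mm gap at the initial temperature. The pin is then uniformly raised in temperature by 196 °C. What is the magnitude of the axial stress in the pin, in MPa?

σ ≈ 223 MPa (compressive)

Unrestrained expansion: δ_free = αΔT L = 23.4×10⁻⁶ × 196 × 450 = 2.064 mm.
After closing the 0.61 mm clearance, 2.064 − 0.61 = 1.454 mm of expansion remains to be suppressed by the wall.
That suppressed elongation corresponds to σ = E·Δ/L = 69×10³ × 1.454/450 = 222.9 MPa.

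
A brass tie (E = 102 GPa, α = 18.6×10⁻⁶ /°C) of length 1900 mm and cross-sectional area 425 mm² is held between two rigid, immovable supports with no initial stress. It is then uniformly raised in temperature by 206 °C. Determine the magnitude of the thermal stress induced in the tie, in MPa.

With length fixed, the mechanical strain must cancel the thermal strain αΔT = 18.6×10⁻⁶ × 206 = 3831.6×10⁻⁶.
σ = EαΔT = 102×10³ × 18.6×10⁻⁶ × 206 = 390.8 MPa (compressive; the tie is trying to expand).

σ ≈ 391 MPa (compressive)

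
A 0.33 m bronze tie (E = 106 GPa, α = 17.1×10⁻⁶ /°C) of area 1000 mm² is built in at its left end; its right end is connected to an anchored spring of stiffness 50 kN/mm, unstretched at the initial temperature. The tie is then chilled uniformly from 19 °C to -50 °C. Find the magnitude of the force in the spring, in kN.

If the spring were absent the tie would shorten by αΔT L = 17.1×10⁻⁶ × 69 × 330 = 0.3894 mm.
Let P be the tensile force in the spring. The tie extends elastically by PL/(AE) and the spring stretches by P/k; together these equal δ_free.
So P = δ_free / [L/(AE) + 1/k] = 0.3894 / [ 330/(1000×106×10³) + 1/(50×10³) ].
P = 0.3894 / 2.311×10⁻⁵ = 16850 N.

P ≈ 16.8 kN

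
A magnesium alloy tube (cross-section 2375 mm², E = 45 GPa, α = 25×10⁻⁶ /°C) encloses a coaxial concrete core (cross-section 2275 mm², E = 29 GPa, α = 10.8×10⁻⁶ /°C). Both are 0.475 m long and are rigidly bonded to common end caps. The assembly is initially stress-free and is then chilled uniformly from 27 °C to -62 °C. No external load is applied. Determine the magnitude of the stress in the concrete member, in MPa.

Both members must finish at the same length. With the larger α, the magnesium alloy tends to over-contract; the plates restrain it, putting the magnesium alloy in tension and the concrete in compression. With no external load the two internal forces are equal and opposite, magnitude P.
Setting the final lengths equal and cancelling L: (α₁ − α₂)ΔT = P/(A₁E₁) + P/(A₂E₂).
|α₁ − α₂|·ΔT = 14.2×10⁻⁶ × 89 = 0.001264.
1/(A₁E₁) + 1/(A₂E₂) = 1/(2375×45×10³) + 1/(2275×29×10³) = 2.451×10⁻⁸ N⁻¹.
P = 0.001264 / 2.451×10⁻⁸ = 51550 N = 51.55 kN.
σ_{concrete} = P/A₂ = 51550/2275 = 22.66 MPa, compressive.

σ ≈ 22.7 MPa (compressive)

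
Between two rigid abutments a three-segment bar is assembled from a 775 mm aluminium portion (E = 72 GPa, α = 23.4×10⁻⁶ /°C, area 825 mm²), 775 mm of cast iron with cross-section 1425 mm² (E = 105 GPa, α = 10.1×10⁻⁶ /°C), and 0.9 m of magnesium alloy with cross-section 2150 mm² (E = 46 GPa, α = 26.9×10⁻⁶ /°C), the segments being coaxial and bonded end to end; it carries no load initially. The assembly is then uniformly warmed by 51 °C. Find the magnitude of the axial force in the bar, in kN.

P ≈ 93.6 kN (compressive)

If the supports were absent, the total length change would be Σ αᵢΔT Lᵢ = 23.4×10⁻⁶×51×775 + 10.1×10⁻⁶×51×775 + 26.9×10⁻⁶×51×900 = 2.559 mm.
Since the ends are fixed, an axial force P builds up, equal in every segment, with P · Σ Lᵢ/(AᵢEᵢ) = δ_free.
The series flexibility is Σ Lᵢ/(AᵢEᵢ) = 775/(825×72×10³) + 775/(1425×105×10³) + 900/(2150×46×10³) = 2.733×10⁻⁵ mm/N.
Hence P = δ_free / Σ(L/AE) = 2.559/2.733×10⁻⁵ = 93.64 kN (compressive).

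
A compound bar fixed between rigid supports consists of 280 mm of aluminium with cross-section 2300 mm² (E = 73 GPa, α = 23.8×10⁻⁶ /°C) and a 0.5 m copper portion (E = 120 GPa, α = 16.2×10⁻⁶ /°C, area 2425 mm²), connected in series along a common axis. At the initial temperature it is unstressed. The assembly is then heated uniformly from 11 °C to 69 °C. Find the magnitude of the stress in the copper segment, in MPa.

σ ≈ 104 MPa (compressive)

With the walls removed the bar would change length by δ_free = Σ αᵢΔT Lᵢ = 23.8×10⁻⁶×58×280 + 16.2×10⁻⁶×58×500 = 0.8563 mm.
The walls prevent any net length change, so an axial force P (same in every segment) develops. Compatibility: P · Σ Lᵢ/(AᵢEᵢ) = δ_free.
The series flexibility is Σ Lᵢ/(AᵢEᵢ) = 280/(2300×73×10³) + 500/(2425×120×10³) = 3.386×10⁻⁶ mm/N.
So P = 0.8563 / 3.386×10⁻⁶ = 252.9 kN, compressive.
σ_{copper} = P / A = 252900 / 2425 = 104.3 MPa.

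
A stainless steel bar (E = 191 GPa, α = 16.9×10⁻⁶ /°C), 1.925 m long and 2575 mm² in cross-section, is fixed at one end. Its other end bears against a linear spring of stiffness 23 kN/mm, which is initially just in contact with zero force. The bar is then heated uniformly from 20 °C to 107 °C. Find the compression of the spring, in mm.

If the spring were absent the bar would lengthen by αΔT L = 16.9×10⁻⁶ × 87 × 1925 = 2.83 mm.
Let P be the compressive force at the spring. The bar shortens elastically by PL/(AE) and the spring compresses by P/k; together these equal δ_free.
P [ L/(AE) + 1/k ] = δ_free → P [ 1925/(2575×191×10³) + 1/(23×10³) ] = 2.83.
P = 2.83 / 4.739×10⁻⁵ = 59720 N.
Spring compression = P/k = 59720/(23×10³) = 2.597 mm.

δ ≈ 2.6 mm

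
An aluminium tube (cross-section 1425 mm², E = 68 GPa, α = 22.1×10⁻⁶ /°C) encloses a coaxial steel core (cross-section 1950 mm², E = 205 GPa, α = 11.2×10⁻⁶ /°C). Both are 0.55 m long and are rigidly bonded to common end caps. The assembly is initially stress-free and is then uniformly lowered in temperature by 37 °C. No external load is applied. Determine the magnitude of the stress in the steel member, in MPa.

σ ≈ 16.1 MPa (compressive)

Equilibrium of a rigid end plate with no external load gives equal and opposite internal forces ±P in the two members. Since α_{aluminium} > α_{steel}, cooling drives the aluminium into tension and the steel into compression.
Compatibility of the two members (thermal + elastic change equal): (α₁ − α₂)ΔT = P·[1/(A₁E₁) + 1/(A₂E₂)].
|α₁ − α₂|·ΔT = 10.9×10⁻⁶ × 37 = 0.0004033.
1/(A₁E₁) + 1/(A₂E₂) = 1/(1425×68×10³) + 1/(1950×205×10³) = 1.282×10⁻⁸ N⁻¹.
So P = 0.0004033 / 1.282×10⁻⁸ = 31.46 kN.
σ_{steel} = P/A₂ = 31460/1950 = 16.13 MPa, compressive.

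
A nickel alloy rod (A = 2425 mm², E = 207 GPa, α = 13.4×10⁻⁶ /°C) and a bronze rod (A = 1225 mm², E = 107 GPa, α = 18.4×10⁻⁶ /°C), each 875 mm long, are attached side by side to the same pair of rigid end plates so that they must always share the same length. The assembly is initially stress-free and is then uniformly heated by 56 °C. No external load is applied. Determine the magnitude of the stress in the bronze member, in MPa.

The bronze has the larger α, so on heating it would change length more than the nickel alloy if both were free. The rigid plates force a common final length, so the bronze is put into compression and the nickel alloy into tension, with equal and opposite forces P (no external load).
Equating the net (thermal + elastic) strains gives |α₁ − α₂|·ΔT = P·[1/(A₁E₁) + 1/(A₂E₂)].
|α₁ − α₂|·ΔT = 5×10⁻⁶ × 56 = 0.00028.
1/(A₁E₁) + 1/(A₂E₂) = 1/(2425×207×10³) + 1/(1225×107×10³) = 9.621×10⁻⁹ N⁻¹.
P = 0.00028 / 9.621×10⁻⁹ = 29100 N = 29.1 kN.
σ_{bronze} = P/A₂ = 29100/1225 = 23.76 MPa, compressive.

σ ≈ 23.8 MPa (compressive)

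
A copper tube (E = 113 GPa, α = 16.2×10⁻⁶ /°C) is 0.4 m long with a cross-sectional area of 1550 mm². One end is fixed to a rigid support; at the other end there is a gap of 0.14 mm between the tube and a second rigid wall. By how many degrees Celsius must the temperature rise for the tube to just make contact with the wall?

Contact occurs when the free expansion equals the gap: αΔT L = 0.14 mm.
So ΔT = g/(αL) = 0.14/(16.2×10⁻⁶ × 400) = 21.6 °C.

ΔT ≈ 21.6 °C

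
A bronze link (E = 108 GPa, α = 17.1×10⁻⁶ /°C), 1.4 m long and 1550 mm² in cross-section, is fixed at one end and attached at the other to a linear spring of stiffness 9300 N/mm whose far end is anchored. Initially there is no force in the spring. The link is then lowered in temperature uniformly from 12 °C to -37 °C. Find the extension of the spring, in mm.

δ ≈ 1.09 mm

The unrestrained thermal change is αΔT L = 17.1×10⁻⁶ × 49 × 1400 = 1.173 mm.
Let P be the tensile force in the spring. The link extends elastically by PL/(AE) and the spring stretches by P/k; together these equal δ_free.
P [ L/(AE) + 1/k ] = δ_free → P [ 1400/(1550×108×10³) + 1/(9300) ] = 1.173.
P = 1.173 / 0.0001159 = 10120 N.
Spring extension = P/k = 10120/(9300) = 1.088 mm.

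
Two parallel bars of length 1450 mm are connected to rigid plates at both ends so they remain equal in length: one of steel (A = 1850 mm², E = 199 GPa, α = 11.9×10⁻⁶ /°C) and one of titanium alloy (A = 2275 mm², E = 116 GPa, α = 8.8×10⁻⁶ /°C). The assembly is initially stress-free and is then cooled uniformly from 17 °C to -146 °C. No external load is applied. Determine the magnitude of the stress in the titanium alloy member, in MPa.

σ ≈ 34.1 MPa (compressive)

Both members must finish at the same length. With the larger α, the steel tends to over-contract; the plates restrain it, putting the steel in tension and the titanium alloy in compression. With no external load the two internal forces are equal and opposite, magnitude P.
Compatibility of the two members (thermal + elastic change equal): (α₁ − α₂)ΔT = P·[1/(A₁E₁) + 1/(A₂E₂)].
|α₁ − α₂|·ΔT = 3.1×10⁻⁶ × 163 = 0.0005053.
1/(A₁E₁) + 1/(A₂E₂) = 1/(1850×199×10³) + 1/(2275×116×10³) = 6.506×10⁻⁹ N⁻¹.
So P = 0.0005053 / 6.506×10⁻⁹ = 77.67 kN.
σ_{titanium alloy} = P/A₂ = 77670/2275 = 34.14 MPa, compressive.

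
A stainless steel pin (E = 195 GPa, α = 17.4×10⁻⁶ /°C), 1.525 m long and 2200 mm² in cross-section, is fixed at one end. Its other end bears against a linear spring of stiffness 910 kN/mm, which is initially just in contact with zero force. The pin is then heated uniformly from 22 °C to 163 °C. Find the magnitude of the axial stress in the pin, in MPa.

σ ≈ 365 MPa (compressive)

The unrestrained thermal change is αΔT L = 17.4×10⁻⁶ × 141 × 1525 = 3.741 mm.
Let P be the compressive force at the spring. The pin shortens elastically by PL/(AE) and the spring compresses by P/k; together these equal δ_free.
P [ L/(AE) + 1/k ] = δ_free → P [ 1525/(2200×195×10³) + 1/(910×10³) ] = 3.741.
P = 3.741 / 4.654×10⁻⁶ = 804000 N.
σ = P/A = 804000/2200 = 365.4 MPa.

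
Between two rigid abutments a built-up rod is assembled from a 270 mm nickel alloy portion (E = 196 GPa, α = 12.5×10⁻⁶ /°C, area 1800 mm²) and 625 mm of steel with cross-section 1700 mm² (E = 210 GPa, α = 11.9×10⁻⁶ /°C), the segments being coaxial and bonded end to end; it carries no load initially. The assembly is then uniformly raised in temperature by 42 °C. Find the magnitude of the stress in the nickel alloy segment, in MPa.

σ ≈ 100 MPa (compressive)

If the supports were absent, the total length change would be Σ αᵢΔT Lᵢ = 12.5×10⁻⁶×42×270 + 11.9×10⁻⁶×42×625 = 0.4541 mm.
Since the ends are fixed, an axial force P builds up, equal in every segment, with P · Σ Lᵢ/(AᵢEᵢ) = δ_free.
Σ Lᵢ/(AᵢEᵢ) = 270/(1800×196×10³) + 625/(1700×210×10³) = 2.516×10⁻⁶ mm/N.
Hence P = δ_free / Σ(L/AE) = 0.4541/2.516×10⁻⁶ = 180.5 kN (compressive).
σ_{nickel alloy} = P / A = 180500 / 1800 = 100.3 MPa.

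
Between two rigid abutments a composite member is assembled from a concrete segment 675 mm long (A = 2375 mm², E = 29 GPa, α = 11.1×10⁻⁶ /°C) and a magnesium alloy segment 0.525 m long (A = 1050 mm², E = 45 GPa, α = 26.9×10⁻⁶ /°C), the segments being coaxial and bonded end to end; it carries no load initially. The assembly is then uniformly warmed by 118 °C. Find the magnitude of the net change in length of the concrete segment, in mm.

If the supports were absent, the total length change would be Σ αᵢΔT Lᵢ = 11.1×10⁻⁶×118×675 + 26.9×10⁻⁶×118×525 = 2.551 mm.
The walls prevent any net length change, so an axial force P (same in every segment) develops. Compatibility: P · Σ Lᵢ/(AᵢEᵢ) = δ_free.
Σ Lᵢ/(AᵢEᵢ) = 675/(2375×29×10³) + 525/(1050×45×10³) = 2.091×10⁻⁵ mm/N.
Hence P = δ_free / Σ(L/AE) = 2.551/2.091×10⁻⁵ = 122 kN (compressive).
For the concrete segment, free thermal change = 11.1×10⁻⁶×118×675 = 0.8841 mm and elastic change from P = 122000×675/(2375×29×10³) = 1.195 mm; these oppose, so the net change is 0.311 mm (segment shortens).

|ΔL| ≈ 0.311 mm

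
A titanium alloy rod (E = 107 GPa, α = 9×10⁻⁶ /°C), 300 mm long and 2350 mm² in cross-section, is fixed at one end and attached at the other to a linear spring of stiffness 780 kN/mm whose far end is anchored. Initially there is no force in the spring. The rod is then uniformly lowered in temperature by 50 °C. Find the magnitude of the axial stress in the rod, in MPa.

The unrestrained thermal change is αΔT L = 9×10⁻⁶ × 50 × 300 = 0.135 mm.
With a force P in the spring, the elastic change of the rod is PL/(AE) and that of the spring is P/k; compatibility requires their sum to equal δ_free.
So P = δ_free / [L/(AE) + 1/k] = 0.135 / [ 300/(2350×107×10³) + 1/(780×10³) ].
P = 0.135 / 2.475×10⁻⁶ = 54540 N.
σ = P/A = 54540/2350 = 23.21 MPa.

σ ≈ 23.2 MPa (tensile)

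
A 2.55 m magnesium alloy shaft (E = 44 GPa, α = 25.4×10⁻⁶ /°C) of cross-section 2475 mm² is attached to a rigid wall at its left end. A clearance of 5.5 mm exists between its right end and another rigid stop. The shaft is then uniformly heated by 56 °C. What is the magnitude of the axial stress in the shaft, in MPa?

Free thermal elongation = αΔT L = 25.4×10⁻⁶ × 56 × 2550 = 3.627 mm.
Since δ_free = 3.63 mm is less than the 5.5 mm gap, the shaft never touches the wall. No axial force develops.

σ ≈ 0 MPa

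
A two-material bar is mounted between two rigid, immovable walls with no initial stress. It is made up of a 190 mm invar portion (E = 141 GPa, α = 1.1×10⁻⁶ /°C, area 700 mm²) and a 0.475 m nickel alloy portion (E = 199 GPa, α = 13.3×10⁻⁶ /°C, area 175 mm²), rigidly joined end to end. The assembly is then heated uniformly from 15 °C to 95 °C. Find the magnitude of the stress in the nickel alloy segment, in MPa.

σ ≈ 192 MPa (compressive)

If the supports were absent, the total length change would be Σ αᵢΔT Lᵢ = 1.1×10⁻⁶×80×190 + 13.3×10⁻⁶×80×475 = 0.5221 mm.
The rigid supports impose zero overall length change; the single axial force P common to all segments must satisfy P Σ Lᵢ/(AᵢEᵢ) = δ_free.
The series flexibility is Σ Lᵢ/(AᵢEᵢ) = 190/(700×141×10³) + 475/(175×199×10³) = 1.556×10⁻⁵ mm/N.
Hence P = δ_free / Σ(L/AE) = 0.5221/1.556×10⁻⁵ = 33.55 kN (compressive).
σ_{nickel alloy} = P / A = 33550 / 175 = 191.7 MPa.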